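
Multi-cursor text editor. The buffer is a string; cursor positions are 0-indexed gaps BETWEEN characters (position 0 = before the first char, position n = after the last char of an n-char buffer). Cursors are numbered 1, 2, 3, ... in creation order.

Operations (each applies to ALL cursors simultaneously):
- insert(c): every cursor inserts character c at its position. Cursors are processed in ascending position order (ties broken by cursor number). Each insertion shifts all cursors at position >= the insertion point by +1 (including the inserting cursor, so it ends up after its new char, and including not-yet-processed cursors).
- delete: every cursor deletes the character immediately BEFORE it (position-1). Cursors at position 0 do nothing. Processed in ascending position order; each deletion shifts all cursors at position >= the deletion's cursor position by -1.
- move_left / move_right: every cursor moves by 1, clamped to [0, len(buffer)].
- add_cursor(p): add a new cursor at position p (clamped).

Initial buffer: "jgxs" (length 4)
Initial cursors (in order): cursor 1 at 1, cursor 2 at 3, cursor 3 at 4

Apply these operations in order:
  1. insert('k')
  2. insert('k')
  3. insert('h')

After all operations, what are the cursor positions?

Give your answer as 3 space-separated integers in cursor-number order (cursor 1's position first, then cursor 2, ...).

After op 1 (insert('k')): buffer="jkgxksk" (len 7), cursors c1@2 c2@5 c3@7, authorship .1..2.3
After op 2 (insert('k')): buffer="jkkgxkkskk" (len 10), cursors c1@3 c2@7 c3@10, authorship .11..22.33
After op 3 (insert('h')): buffer="jkkhgxkkhskkh" (len 13), cursors c1@4 c2@9 c3@13, authorship .111..222.333

Answer: 4 9 13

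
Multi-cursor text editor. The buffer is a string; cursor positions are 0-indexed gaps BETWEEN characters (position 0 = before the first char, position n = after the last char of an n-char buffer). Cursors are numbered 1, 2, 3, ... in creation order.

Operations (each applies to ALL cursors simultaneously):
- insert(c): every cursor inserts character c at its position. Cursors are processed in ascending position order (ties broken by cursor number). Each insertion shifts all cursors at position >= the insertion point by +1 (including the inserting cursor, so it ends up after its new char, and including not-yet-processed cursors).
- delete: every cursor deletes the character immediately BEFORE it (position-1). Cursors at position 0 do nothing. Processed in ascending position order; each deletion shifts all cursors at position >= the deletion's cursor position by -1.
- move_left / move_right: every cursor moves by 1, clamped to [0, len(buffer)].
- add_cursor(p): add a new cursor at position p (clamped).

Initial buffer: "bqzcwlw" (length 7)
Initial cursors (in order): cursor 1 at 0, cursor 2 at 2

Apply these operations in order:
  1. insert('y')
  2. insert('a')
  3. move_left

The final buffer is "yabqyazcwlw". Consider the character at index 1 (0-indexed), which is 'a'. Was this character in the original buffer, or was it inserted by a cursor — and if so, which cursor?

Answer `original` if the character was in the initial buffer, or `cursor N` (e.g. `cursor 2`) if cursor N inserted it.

Answer: cursor 1

Derivation:
After op 1 (insert('y')): buffer="ybqyzcwlw" (len 9), cursors c1@1 c2@4, authorship 1..2.....
After op 2 (insert('a')): buffer="yabqyazcwlw" (len 11), cursors c1@2 c2@6, authorship 11..22.....
After op 3 (move_left): buffer="yabqyazcwlw" (len 11), cursors c1@1 c2@5, authorship 11..22.....
Authorship (.=original, N=cursor N): 1 1 . . 2 2 . . . . .
Index 1: author = 1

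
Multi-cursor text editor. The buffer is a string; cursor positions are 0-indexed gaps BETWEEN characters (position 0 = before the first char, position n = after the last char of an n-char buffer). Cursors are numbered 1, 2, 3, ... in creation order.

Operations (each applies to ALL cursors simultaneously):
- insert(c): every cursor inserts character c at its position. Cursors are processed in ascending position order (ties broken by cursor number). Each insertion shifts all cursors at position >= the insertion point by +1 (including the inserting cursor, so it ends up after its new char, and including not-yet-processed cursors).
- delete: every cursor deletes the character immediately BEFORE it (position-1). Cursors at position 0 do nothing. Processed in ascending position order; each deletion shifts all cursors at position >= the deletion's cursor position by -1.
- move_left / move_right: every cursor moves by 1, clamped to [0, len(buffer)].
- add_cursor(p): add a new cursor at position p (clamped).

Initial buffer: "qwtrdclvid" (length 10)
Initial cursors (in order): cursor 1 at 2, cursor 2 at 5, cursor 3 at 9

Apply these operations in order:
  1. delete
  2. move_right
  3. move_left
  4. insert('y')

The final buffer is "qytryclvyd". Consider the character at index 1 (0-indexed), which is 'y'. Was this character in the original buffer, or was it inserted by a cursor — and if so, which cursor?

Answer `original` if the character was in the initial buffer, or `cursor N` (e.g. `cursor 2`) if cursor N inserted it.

Answer: cursor 1

Derivation:
After op 1 (delete): buffer="qtrclvd" (len 7), cursors c1@1 c2@3 c3@6, authorship .......
After op 2 (move_right): buffer="qtrclvd" (len 7), cursors c1@2 c2@4 c3@7, authorship .......
After op 3 (move_left): buffer="qtrclvd" (len 7), cursors c1@1 c2@3 c3@6, authorship .......
After op 4 (insert('y')): buffer="qytryclvyd" (len 10), cursors c1@2 c2@5 c3@9, authorship .1..2...3.
Authorship (.=original, N=cursor N): . 1 . . 2 . . . 3 .
Index 1: author = 1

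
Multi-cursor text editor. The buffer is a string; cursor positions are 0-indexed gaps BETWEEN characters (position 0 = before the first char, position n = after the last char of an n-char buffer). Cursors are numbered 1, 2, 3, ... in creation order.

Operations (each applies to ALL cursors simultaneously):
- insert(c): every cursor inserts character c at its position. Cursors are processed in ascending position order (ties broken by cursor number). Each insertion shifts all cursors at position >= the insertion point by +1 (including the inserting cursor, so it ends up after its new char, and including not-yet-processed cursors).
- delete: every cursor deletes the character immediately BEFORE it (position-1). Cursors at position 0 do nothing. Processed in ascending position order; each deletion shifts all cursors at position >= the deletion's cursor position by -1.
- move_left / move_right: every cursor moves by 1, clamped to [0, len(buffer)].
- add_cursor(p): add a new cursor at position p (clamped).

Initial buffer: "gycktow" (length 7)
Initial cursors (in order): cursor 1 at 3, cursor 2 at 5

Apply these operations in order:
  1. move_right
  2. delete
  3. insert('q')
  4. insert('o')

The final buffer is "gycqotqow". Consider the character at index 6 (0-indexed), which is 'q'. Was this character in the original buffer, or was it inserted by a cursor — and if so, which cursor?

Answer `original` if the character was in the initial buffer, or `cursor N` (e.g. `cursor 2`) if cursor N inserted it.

Answer: cursor 2

Derivation:
After op 1 (move_right): buffer="gycktow" (len 7), cursors c1@4 c2@6, authorship .......
After op 2 (delete): buffer="gyctw" (len 5), cursors c1@3 c2@4, authorship .....
After op 3 (insert('q')): buffer="gycqtqw" (len 7), cursors c1@4 c2@6, authorship ...1.2.
After op 4 (insert('o')): buffer="gycqotqow" (len 9), cursors c1@5 c2@8, authorship ...11.22.
Authorship (.=original, N=cursor N): . . . 1 1 . 2 2 .
Index 6: author = 2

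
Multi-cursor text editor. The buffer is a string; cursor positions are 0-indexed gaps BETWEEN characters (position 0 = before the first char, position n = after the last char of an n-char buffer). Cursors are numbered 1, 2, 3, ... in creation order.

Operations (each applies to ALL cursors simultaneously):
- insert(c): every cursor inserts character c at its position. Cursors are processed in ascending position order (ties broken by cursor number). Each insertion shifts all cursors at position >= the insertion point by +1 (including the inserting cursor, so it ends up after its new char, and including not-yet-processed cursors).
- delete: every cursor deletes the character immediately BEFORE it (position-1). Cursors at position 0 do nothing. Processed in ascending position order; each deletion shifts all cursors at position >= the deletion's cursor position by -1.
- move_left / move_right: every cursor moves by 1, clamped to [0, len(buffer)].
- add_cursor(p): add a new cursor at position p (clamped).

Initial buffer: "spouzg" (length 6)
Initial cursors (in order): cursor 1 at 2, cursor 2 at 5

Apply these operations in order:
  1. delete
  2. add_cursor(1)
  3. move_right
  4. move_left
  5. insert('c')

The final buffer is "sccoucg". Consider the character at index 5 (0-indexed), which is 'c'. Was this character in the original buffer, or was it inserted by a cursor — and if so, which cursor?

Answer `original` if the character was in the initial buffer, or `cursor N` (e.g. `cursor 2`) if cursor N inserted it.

After op 1 (delete): buffer="soug" (len 4), cursors c1@1 c2@3, authorship ....
After op 2 (add_cursor(1)): buffer="soug" (len 4), cursors c1@1 c3@1 c2@3, authorship ....
After op 3 (move_right): buffer="soug" (len 4), cursors c1@2 c3@2 c2@4, authorship ....
After op 4 (move_left): buffer="soug" (len 4), cursors c1@1 c3@1 c2@3, authorship ....
After op 5 (insert('c')): buffer="sccoucg" (len 7), cursors c1@3 c3@3 c2@6, authorship .13..2.
Authorship (.=original, N=cursor N): . 1 3 . . 2 .
Index 5: author = 2

Answer: cursor 2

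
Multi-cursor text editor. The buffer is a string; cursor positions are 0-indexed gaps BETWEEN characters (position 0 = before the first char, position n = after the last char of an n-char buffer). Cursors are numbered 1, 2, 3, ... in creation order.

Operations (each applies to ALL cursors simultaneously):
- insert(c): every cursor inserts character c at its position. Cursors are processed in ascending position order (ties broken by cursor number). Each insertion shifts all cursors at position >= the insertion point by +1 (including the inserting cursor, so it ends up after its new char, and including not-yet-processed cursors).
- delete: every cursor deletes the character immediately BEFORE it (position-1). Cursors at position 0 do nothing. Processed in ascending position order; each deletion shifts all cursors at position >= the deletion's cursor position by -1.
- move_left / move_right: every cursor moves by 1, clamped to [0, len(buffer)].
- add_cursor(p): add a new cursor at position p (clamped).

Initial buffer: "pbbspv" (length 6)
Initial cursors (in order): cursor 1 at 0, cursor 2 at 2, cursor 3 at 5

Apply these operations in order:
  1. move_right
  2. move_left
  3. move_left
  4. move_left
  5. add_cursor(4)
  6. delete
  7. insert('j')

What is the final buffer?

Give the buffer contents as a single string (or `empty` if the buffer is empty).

Answer: jjpbjjpv

Derivation:
After op 1 (move_right): buffer="pbbspv" (len 6), cursors c1@1 c2@3 c3@6, authorship ......
After op 2 (move_left): buffer="pbbspv" (len 6), cursors c1@0 c2@2 c3@5, authorship ......
After op 3 (move_left): buffer="pbbspv" (len 6), cursors c1@0 c2@1 c3@4, authorship ......
After op 4 (move_left): buffer="pbbspv" (len 6), cursors c1@0 c2@0 c3@3, authorship ......
After op 5 (add_cursor(4)): buffer="pbbspv" (len 6), cursors c1@0 c2@0 c3@3 c4@4, authorship ......
After op 6 (delete): buffer="pbpv" (len 4), cursors c1@0 c2@0 c3@2 c4@2, authorship ....
After op 7 (insert('j')): buffer="jjpbjjpv" (len 8), cursors c1@2 c2@2 c3@6 c4@6, authorship 12..34..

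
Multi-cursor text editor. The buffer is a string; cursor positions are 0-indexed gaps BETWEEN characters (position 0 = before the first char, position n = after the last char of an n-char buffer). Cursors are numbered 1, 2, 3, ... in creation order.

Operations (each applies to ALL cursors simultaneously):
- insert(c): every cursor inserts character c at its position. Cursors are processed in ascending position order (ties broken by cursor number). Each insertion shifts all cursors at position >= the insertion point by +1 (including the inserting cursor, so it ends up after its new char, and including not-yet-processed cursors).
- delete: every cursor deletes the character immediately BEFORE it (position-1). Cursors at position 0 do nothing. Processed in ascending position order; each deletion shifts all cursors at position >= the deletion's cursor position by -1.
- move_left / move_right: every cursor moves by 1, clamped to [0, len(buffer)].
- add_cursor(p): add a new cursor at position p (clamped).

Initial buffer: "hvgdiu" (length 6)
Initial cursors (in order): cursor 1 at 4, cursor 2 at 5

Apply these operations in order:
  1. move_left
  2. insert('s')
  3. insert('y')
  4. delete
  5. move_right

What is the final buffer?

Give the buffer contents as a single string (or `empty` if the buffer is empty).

After op 1 (move_left): buffer="hvgdiu" (len 6), cursors c1@3 c2@4, authorship ......
After op 2 (insert('s')): buffer="hvgsdsiu" (len 8), cursors c1@4 c2@6, authorship ...1.2..
After op 3 (insert('y')): buffer="hvgsydsyiu" (len 10), cursors c1@5 c2@8, authorship ...11.22..
After op 4 (delete): buffer="hvgsdsiu" (len 8), cursors c1@4 c2@6, authorship ...1.2..
After op 5 (move_right): buffer="hvgsdsiu" (len 8), cursors c1@5 c2@7, authorship ...1.2..

Answer: hvgsdsiu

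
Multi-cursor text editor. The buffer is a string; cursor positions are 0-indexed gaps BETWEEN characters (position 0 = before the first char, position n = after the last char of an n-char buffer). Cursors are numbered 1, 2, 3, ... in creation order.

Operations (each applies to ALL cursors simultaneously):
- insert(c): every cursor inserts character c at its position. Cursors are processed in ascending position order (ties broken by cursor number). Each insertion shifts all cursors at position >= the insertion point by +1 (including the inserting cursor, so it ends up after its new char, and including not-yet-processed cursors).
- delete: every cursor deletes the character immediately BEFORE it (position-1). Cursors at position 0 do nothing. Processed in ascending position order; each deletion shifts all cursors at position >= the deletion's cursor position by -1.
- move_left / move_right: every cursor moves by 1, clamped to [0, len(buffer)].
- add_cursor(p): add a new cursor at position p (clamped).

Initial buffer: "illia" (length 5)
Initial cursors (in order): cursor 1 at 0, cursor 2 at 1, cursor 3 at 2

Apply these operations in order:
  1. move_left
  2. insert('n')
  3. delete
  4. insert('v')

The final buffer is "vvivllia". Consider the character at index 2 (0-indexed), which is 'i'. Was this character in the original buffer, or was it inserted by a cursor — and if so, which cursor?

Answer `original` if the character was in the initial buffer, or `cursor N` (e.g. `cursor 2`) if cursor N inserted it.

Answer: original

Derivation:
After op 1 (move_left): buffer="illia" (len 5), cursors c1@0 c2@0 c3@1, authorship .....
After op 2 (insert('n')): buffer="nninllia" (len 8), cursors c1@2 c2@2 c3@4, authorship 12.3....
After op 3 (delete): buffer="illia" (len 5), cursors c1@0 c2@0 c3@1, authorship .....
After op 4 (insert('v')): buffer="vvivllia" (len 8), cursors c1@2 c2@2 c3@4, authorship 12.3....
Authorship (.=original, N=cursor N): 1 2 . 3 . . . .
Index 2: author = original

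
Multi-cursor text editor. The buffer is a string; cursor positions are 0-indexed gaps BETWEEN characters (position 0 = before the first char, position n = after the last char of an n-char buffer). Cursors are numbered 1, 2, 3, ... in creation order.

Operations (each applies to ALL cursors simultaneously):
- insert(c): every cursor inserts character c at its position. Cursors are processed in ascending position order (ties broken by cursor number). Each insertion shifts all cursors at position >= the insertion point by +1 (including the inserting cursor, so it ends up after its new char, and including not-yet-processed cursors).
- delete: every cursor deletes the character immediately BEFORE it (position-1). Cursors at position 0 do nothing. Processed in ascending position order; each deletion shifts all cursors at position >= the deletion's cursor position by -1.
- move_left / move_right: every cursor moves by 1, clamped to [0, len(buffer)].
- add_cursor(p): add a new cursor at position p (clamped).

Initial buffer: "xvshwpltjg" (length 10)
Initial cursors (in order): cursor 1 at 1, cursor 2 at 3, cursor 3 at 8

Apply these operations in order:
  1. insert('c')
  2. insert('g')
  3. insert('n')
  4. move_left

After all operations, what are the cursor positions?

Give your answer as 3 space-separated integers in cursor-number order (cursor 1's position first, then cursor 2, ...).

Answer: 3 8 16

Derivation:
After op 1 (insert('c')): buffer="xcvschwpltcjg" (len 13), cursors c1@2 c2@5 c3@11, authorship .1..2.....3..
After op 2 (insert('g')): buffer="xcgvscghwpltcgjg" (len 16), cursors c1@3 c2@7 c3@14, authorship .11..22.....33..
After op 3 (insert('n')): buffer="xcgnvscgnhwpltcgnjg" (len 19), cursors c1@4 c2@9 c3@17, authorship .111..222.....333..
After op 4 (move_left): buffer="xcgnvscgnhwpltcgnjg" (len 19), cursors c1@3 c2@8 c3@16, authorship .111..222.....333..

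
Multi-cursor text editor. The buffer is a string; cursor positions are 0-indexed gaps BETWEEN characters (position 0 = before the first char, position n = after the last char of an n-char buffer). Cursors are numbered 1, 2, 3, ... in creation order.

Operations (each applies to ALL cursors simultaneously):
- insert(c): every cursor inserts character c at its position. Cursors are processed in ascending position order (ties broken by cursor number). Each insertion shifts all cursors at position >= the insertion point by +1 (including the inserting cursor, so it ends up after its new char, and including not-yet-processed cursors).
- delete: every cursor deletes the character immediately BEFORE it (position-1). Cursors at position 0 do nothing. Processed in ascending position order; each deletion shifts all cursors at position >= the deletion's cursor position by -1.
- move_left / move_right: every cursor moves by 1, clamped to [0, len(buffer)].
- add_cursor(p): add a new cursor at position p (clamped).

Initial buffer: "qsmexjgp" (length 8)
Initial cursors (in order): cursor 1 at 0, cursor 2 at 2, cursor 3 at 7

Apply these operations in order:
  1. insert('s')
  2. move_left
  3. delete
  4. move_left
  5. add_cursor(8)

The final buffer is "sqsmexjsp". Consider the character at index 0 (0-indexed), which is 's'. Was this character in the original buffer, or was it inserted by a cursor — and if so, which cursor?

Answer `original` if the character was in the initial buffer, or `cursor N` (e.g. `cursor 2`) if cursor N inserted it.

After op 1 (insert('s')): buffer="sqssmexjgsp" (len 11), cursors c1@1 c2@4 c3@10, authorship 1..2.....3.
After op 2 (move_left): buffer="sqssmexjgsp" (len 11), cursors c1@0 c2@3 c3@9, authorship 1..2.....3.
After op 3 (delete): buffer="sqsmexjsp" (len 9), cursors c1@0 c2@2 c3@7, authorship 1.2....3.
After op 4 (move_left): buffer="sqsmexjsp" (len 9), cursors c1@0 c2@1 c3@6, authorship 1.2....3.
After op 5 (add_cursor(8)): buffer="sqsmexjsp" (len 9), cursors c1@0 c2@1 c3@6 c4@8, authorship 1.2....3.
Authorship (.=original, N=cursor N): 1 . 2 . . . . 3 .
Index 0: author = 1

Answer: cursor 1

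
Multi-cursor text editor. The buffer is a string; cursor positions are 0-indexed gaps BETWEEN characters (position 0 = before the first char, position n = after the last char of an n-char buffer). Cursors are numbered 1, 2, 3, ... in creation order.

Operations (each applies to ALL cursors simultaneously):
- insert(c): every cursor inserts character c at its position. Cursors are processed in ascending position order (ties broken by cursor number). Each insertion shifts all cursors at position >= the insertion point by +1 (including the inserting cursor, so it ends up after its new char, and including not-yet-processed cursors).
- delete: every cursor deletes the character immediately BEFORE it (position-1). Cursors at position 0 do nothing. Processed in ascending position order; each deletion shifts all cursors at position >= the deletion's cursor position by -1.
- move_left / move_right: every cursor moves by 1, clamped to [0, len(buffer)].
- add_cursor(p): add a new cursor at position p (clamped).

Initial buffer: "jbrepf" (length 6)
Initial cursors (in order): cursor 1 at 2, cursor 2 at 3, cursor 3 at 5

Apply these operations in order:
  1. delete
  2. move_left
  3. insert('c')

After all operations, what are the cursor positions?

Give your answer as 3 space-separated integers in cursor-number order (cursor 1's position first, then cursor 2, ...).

After op 1 (delete): buffer="jef" (len 3), cursors c1@1 c2@1 c3@2, authorship ...
After op 2 (move_left): buffer="jef" (len 3), cursors c1@0 c2@0 c3@1, authorship ...
After op 3 (insert('c')): buffer="ccjcef" (len 6), cursors c1@2 c2@2 c3@4, authorship 12.3..

Answer: 2 2 4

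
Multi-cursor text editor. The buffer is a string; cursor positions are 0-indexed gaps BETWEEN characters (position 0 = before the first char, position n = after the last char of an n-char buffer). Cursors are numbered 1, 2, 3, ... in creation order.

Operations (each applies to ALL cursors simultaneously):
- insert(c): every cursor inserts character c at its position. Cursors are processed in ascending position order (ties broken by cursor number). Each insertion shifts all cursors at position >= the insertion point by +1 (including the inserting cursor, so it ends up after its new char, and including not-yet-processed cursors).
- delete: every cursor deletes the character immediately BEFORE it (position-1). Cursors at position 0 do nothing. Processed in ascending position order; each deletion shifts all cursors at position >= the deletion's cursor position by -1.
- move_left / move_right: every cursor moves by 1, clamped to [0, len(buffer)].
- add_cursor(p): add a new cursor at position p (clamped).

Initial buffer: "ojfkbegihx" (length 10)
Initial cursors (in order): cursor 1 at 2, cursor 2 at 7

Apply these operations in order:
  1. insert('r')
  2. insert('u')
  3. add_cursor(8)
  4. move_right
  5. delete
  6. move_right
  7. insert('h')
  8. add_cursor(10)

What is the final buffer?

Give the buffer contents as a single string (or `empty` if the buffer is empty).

After op 1 (insert('r')): buffer="ojrfkbegrihx" (len 12), cursors c1@3 c2@9, authorship ..1.....2...
After op 2 (insert('u')): buffer="ojrufkbegruihx" (len 14), cursors c1@4 c2@11, authorship ..11.....22...
After op 3 (add_cursor(8)): buffer="ojrufkbegruihx" (len 14), cursors c1@4 c3@8 c2@11, authorship ..11.....22...
After op 4 (move_right): buffer="ojrufkbegruihx" (len 14), cursors c1@5 c3@9 c2@12, authorship ..11.....22...
After op 5 (delete): buffer="ojrukberuhx" (len 11), cursors c1@4 c3@7 c2@9, authorship ..11...22..
After op 6 (move_right): buffer="ojrukberuhx" (len 11), cursors c1@5 c3@8 c2@10, authorship ..11...22..
After op 7 (insert('h')): buffer="ojrukhberhuhhx" (len 14), cursors c1@6 c3@10 c2@13, authorship ..11.1..232.2.
After op 8 (add_cursor(10)): buffer="ojrukhberhuhhx" (len 14), cursors c1@6 c3@10 c4@10 c2@13, authorship ..11.1..232.2.

Answer: ojrukhberhuhhx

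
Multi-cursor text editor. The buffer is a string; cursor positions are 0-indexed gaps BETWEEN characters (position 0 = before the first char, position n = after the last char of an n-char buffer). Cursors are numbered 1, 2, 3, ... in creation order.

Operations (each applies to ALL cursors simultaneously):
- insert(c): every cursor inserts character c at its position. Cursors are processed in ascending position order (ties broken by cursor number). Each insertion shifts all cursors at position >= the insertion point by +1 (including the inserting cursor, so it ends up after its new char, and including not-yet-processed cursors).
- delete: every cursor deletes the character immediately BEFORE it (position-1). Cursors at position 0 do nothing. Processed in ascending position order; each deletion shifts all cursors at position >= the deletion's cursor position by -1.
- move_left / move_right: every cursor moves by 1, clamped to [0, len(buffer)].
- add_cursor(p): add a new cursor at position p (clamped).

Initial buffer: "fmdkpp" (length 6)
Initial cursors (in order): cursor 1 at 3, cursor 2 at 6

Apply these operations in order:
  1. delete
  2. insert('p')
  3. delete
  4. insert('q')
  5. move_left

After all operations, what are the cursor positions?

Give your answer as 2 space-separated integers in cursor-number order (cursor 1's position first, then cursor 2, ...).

After op 1 (delete): buffer="fmkp" (len 4), cursors c1@2 c2@4, authorship ....
After op 2 (insert('p')): buffer="fmpkpp" (len 6), cursors c1@3 c2@6, authorship ..1..2
After op 3 (delete): buffer="fmkp" (len 4), cursors c1@2 c2@4, authorship ....
After op 4 (insert('q')): buffer="fmqkpq" (len 6), cursors c1@3 c2@6, authorship ..1..2
After op 5 (move_left): buffer="fmqkpq" (len 6), cursors c1@2 c2@5, authorship ..1..2

Answer: 2 5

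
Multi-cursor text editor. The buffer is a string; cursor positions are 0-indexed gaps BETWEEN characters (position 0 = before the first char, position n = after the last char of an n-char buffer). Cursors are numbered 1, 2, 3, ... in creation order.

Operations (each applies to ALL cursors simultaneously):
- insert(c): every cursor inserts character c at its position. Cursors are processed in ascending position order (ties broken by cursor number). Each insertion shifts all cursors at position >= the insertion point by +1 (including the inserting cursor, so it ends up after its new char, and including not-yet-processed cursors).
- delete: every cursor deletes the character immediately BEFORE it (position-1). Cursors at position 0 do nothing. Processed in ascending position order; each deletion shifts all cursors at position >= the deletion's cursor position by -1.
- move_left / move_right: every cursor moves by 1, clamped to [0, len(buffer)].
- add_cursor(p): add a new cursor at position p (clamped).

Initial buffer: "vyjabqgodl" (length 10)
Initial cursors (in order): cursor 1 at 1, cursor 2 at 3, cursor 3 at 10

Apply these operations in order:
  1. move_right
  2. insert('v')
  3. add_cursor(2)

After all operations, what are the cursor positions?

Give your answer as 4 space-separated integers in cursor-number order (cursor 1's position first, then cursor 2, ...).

Answer: 3 6 13 2

Derivation:
After op 1 (move_right): buffer="vyjabqgodl" (len 10), cursors c1@2 c2@4 c3@10, authorship ..........
After op 2 (insert('v')): buffer="vyvjavbqgodlv" (len 13), cursors c1@3 c2@6 c3@13, authorship ..1..2......3
After op 3 (add_cursor(2)): buffer="vyvjavbqgodlv" (len 13), cursors c4@2 c1@3 c2@6 c3@13, authorship ..1..2......3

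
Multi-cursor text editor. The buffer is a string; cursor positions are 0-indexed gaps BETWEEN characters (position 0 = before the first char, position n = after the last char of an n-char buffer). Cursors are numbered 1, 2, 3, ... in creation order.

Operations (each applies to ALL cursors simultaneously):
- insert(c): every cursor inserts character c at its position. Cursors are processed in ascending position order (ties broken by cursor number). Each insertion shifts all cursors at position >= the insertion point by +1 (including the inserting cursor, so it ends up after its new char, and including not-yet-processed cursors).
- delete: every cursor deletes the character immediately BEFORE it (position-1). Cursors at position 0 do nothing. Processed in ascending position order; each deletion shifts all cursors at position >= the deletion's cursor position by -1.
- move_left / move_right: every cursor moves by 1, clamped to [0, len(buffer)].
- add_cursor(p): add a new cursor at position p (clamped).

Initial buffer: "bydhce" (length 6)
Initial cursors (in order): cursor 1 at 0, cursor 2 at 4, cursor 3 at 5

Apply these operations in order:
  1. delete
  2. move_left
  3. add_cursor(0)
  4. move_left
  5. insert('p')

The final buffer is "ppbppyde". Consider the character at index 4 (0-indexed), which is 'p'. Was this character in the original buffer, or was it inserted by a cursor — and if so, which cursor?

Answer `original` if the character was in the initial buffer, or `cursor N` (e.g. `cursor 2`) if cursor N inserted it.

After op 1 (delete): buffer="byde" (len 4), cursors c1@0 c2@3 c3@3, authorship ....
After op 2 (move_left): buffer="byde" (len 4), cursors c1@0 c2@2 c3@2, authorship ....
After op 3 (add_cursor(0)): buffer="byde" (len 4), cursors c1@0 c4@0 c2@2 c3@2, authorship ....
After op 4 (move_left): buffer="byde" (len 4), cursors c1@0 c4@0 c2@1 c3@1, authorship ....
After op 5 (insert('p')): buffer="ppbppyde" (len 8), cursors c1@2 c4@2 c2@5 c3@5, authorship 14.23...
Authorship (.=original, N=cursor N): 1 4 . 2 3 . . .
Index 4: author = 3

Answer: cursor 3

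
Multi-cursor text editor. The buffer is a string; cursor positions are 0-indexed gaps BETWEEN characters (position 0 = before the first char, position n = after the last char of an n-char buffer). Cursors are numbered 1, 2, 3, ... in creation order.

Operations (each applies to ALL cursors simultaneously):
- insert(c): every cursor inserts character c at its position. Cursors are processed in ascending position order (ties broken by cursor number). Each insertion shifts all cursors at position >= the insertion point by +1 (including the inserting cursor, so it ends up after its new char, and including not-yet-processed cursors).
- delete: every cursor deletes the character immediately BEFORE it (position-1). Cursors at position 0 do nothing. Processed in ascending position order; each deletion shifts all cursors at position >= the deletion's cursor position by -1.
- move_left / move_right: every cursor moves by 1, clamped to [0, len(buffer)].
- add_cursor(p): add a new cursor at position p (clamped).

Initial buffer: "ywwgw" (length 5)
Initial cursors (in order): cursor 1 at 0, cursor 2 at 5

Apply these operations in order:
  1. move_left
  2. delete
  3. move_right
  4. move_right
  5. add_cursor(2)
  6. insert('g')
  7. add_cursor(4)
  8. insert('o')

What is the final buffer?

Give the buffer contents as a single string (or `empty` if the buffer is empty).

Answer: ywggooowwgo

Derivation:
After op 1 (move_left): buffer="ywwgw" (len 5), cursors c1@0 c2@4, authorship .....
After op 2 (delete): buffer="ywww" (len 4), cursors c1@0 c2@3, authorship ....
After op 3 (move_right): buffer="ywww" (len 4), cursors c1@1 c2@4, authorship ....
After op 4 (move_right): buffer="ywww" (len 4), cursors c1@2 c2@4, authorship ....
After op 5 (add_cursor(2)): buffer="ywww" (len 4), cursors c1@2 c3@2 c2@4, authorship ....
After op 6 (insert('g')): buffer="ywggwwg" (len 7), cursors c1@4 c3@4 c2@7, authorship ..13..2
After op 7 (add_cursor(4)): buffer="ywggwwg" (len 7), cursors c1@4 c3@4 c4@4 c2@7, authorship ..13..2
After op 8 (insert('o')): buffer="ywggooowwgo" (len 11), cursors c1@7 c3@7 c4@7 c2@11, authorship ..13134..22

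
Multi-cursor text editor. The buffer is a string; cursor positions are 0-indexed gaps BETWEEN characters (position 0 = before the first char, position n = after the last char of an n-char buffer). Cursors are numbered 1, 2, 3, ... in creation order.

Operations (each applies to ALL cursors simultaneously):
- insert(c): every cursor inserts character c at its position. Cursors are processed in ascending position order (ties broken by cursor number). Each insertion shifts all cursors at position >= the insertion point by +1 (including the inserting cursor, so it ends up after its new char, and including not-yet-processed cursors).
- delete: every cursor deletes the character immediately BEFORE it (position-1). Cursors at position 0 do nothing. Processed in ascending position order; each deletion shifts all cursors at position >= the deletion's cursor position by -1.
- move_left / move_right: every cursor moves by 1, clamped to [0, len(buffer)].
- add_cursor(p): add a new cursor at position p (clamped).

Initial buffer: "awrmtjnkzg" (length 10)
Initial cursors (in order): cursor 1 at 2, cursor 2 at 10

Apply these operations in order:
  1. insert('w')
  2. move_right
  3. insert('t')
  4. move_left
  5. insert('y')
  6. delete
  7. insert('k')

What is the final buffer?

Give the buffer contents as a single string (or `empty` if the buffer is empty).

After op 1 (insert('w')): buffer="awwrmtjnkzgw" (len 12), cursors c1@3 c2@12, authorship ..1........2
After op 2 (move_right): buffer="awwrmtjnkzgw" (len 12), cursors c1@4 c2@12, authorship ..1........2
After op 3 (insert('t')): buffer="awwrtmtjnkzgwt" (len 14), cursors c1@5 c2@14, authorship ..1.1.......22
After op 4 (move_left): buffer="awwrtmtjnkzgwt" (len 14), cursors c1@4 c2@13, authorship ..1.1.......22
After op 5 (insert('y')): buffer="awwrytmtjnkzgwyt" (len 16), cursors c1@5 c2@15, authorship ..1.11.......222
After op 6 (delete): buffer="awwrtmtjnkzgwt" (len 14), cursors c1@4 c2@13, authorship ..1.1.......22
After op 7 (insert('k')): buffer="awwrktmtjnkzgwkt" (len 16), cursors c1@5 c2@15, authorship ..1.11.......222

Answer: awwrktmtjnkzgwkt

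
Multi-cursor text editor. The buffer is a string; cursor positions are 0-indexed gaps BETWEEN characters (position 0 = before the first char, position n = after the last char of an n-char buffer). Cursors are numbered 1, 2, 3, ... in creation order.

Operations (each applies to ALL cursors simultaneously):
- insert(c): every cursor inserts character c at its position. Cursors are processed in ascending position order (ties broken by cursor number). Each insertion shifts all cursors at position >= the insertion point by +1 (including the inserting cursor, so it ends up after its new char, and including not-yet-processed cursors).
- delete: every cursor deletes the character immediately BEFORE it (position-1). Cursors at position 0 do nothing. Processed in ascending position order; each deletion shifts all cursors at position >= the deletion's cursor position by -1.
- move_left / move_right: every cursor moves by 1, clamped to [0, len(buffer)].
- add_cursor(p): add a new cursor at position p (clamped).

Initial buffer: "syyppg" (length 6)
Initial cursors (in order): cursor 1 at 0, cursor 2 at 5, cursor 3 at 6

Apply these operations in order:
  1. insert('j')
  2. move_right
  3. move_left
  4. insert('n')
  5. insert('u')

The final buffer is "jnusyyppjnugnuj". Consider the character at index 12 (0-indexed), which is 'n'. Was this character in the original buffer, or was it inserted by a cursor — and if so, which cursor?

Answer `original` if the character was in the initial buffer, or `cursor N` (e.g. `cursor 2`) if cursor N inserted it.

After op 1 (insert('j')): buffer="jsyyppjgj" (len 9), cursors c1@1 c2@7 c3@9, authorship 1.....2.3
After op 2 (move_right): buffer="jsyyppjgj" (len 9), cursors c1@2 c2@8 c3@9, authorship 1.....2.3
After op 3 (move_left): buffer="jsyyppjgj" (len 9), cursors c1@1 c2@7 c3@8, authorship 1.....2.3
After op 4 (insert('n')): buffer="jnsyyppjngnj" (len 12), cursors c1@2 c2@9 c3@11, authorship 11.....22.33
After op 5 (insert('u')): buffer="jnusyyppjnugnuj" (len 15), cursors c1@3 c2@11 c3@14, authorship 111.....222.333
Authorship (.=original, N=cursor N): 1 1 1 . . . . . 2 2 2 . 3 3 3
Index 12: author = 3

Answer: cursor 3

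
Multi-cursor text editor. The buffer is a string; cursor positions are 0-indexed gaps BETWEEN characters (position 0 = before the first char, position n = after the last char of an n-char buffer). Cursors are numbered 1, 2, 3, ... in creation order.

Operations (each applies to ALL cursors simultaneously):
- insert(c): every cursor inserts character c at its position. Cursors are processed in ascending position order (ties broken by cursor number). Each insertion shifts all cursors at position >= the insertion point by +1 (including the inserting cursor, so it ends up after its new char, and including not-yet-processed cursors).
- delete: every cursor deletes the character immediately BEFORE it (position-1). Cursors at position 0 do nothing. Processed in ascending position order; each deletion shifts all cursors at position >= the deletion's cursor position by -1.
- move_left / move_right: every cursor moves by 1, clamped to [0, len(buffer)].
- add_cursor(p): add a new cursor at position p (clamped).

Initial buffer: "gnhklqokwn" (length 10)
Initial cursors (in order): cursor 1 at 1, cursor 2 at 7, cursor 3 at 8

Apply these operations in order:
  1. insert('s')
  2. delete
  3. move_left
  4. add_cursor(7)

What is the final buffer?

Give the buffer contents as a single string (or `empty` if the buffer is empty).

Answer: gnhklqokwn

Derivation:
After op 1 (insert('s')): buffer="gsnhklqoskswn" (len 13), cursors c1@2 c2@9 c3@11, authorship .1......2.3..
After op 2 (delete): buffer="gnhklqokwn" (len 10), cursors c1@1 c2@7 c3@8, authorship ..........
After op 3 (move_left): buffer="gnhklqokwn" (len 10), cursors c1@0 c2@6 c3@7, authorship ..........
After op 4 (add_cursor(7)): buffer="gnhklqokwn" (len 10), cursors c1@0 c2@6 c3@7 c4@7, authorship ..........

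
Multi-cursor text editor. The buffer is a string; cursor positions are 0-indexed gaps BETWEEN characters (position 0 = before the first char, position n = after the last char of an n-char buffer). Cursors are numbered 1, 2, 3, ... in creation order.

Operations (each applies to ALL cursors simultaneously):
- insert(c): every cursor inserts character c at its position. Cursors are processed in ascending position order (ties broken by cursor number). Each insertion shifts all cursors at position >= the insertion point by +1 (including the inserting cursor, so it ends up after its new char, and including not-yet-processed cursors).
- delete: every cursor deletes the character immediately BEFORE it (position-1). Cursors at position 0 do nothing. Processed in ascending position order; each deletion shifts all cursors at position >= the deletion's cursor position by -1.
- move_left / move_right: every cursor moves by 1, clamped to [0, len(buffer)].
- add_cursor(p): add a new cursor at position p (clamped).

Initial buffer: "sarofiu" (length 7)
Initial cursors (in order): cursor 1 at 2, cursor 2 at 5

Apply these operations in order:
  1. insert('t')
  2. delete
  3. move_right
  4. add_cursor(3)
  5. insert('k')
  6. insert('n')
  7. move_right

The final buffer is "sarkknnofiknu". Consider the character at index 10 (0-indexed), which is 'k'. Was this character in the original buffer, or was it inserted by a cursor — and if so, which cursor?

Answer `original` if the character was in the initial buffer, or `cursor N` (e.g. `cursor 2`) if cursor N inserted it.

After op 1 (insert('t')): buffer="satroftiu" (len 9), cursors c1@3 c2@7, authorship ..1...2..
After op 2 (delete): buffer="sarofiu" (len 7), cursors c1@2 c2@5, authorship .......
After op 3 (move_right): buffer="sarofiu" (len 7), cursors c1@3 c2@6, authorship .......
After op 4 (add_cursor(3)): buffer="sarofiu" (len 7), cursors c1@3 c3@3 c2@6, authorship .......
After op 5 (insert('k')): buffer="sarkkofiku" (len 10), cursors c1@5 c3@5 c2@9, authorship ...13...2.
After op 6 (insert('n')): buffer="sarkknnofiknu" (len 13), cursors c1@7 c3@7 c2@12, authorship ...1313...22.
After op 7 (move_right): buffer="sarkknnofiknu" (len 13), cursors c1@8 c3@8 c2@13, authorship ...1313...22.
Authorship (.=original, N=cursor N): . . . 1 3 1 3 . . . 2 2 .
Index 10: author = 2

Answer: cursor 2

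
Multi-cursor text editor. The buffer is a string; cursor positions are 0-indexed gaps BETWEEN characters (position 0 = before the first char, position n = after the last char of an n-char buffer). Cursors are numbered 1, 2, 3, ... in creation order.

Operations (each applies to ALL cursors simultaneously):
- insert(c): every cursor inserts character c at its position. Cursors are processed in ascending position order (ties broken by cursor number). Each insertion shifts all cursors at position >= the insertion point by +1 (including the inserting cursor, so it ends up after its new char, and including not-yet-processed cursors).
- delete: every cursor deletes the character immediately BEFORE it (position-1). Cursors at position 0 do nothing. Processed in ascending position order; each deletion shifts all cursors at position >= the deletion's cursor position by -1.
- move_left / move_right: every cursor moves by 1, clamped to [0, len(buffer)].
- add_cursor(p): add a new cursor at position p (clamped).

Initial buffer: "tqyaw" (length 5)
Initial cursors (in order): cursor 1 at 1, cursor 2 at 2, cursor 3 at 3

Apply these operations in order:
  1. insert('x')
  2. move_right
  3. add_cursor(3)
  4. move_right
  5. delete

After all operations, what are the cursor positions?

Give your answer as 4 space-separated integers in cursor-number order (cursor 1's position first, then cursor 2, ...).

Answer: 2 3 4 2

Derivation:
After op 1 (insert('x')): buffer="txqxyxaw" (len 8), cursors c1@2 c2@4 c3@6, authorship .1.2.3..
After op 2 (move_right): buffer="txqxyxaw" (len 8), cursors c1@3 c2@5 c3@7, authorship .1.2.3..
After op 3 (add_cursor(3)): buffer="txqxyxaw" (len 8), cursors c1@3 c4@3 c2@5 c3@7, authorship .1.2.3..
After op 4 (move_right): buffer="txqxyxaw" (len 8), cursors c1@4 c4@4 c2@6 c3@8, authorship .1.2.3..
After op 5 (delete): buffer="txya" (len 4), cursors c1@2 c4@2 c2@3 c3@4, authorship .1..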